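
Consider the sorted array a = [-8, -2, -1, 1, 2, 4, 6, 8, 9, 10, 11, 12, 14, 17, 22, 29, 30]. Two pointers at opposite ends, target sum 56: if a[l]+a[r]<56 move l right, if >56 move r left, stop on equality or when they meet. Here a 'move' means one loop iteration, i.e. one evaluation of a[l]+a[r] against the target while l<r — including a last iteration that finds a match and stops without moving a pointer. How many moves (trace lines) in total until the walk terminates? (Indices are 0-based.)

16 moves

[0,16] -8+30=22 <56 → l++
[1,16] -2+30=28 <56 → l++
[2,16] -1+30=29 <56 → l++
[3,16] 1+30=31 <56 → l++
[4,16] 2+30=32 <56 → l++
[5,16] 4+30=34 <56 → l++
[6,16] 6+30=36 <56 → l++
[7,16] 8+30=38 <56 → l++
[8,16] 9+30=39 <56 → l++
[9,16] 10+30=40 <56 → l++
[10,16] 11+30=41 <56 → l++
[11,16] 12+30=42 <56 → l++
[12,16] 14+30=44 <56 → l++
[13,16] 17+30=47 <56 → l++
[14,16] 22+30=52 <56 → l++
[15,16] 29+30=59 >56 → r--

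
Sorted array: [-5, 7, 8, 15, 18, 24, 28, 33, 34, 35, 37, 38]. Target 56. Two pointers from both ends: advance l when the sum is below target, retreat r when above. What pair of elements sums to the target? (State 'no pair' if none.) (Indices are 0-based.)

l=0 r=11: -5+38=33 <56, l++
l=1 r=11: 7+38=45 <56, l++
l=2 r=11: 8+38=46 <56, l++
l=3 r=11: 15+38=53 <56, l++
l=4 r=11: 18+38=56, found

(18, 38)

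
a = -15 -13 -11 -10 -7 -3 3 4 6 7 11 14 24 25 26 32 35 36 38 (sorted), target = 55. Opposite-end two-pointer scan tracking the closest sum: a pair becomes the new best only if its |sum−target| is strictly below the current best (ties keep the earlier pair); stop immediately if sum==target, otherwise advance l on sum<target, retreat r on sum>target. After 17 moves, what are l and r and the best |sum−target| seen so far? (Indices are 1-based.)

[1,19] -15+38=23 d=32 * → l++
[2,19] -13+38=25 d=30 * → l++
[3,19] -11+38=27 d=28 * → l++
[4,19] -10+38=28 d=27 * → l++
[5,19] -7+38=31 d=24 * → l++
[6,19] -3+38=35 d=20 * → l++
[7,19] 3+38=41 d=14 * → l++
[8,19] 4+38=42 d=13 * → l++
[9,19] 6+38=44 d=11 * → l++
[10,19] 7+38=45 d=10 * → l++
[11,19] 11+38=49 d=6 * → l++
[12,19] 14+38=52 d=3 * → l++
[13,19] 24+38=62 d=7 → r--
[13,18] 24+36=60 d=5 → r--
[13,17] 24+35=59 d=4 → r--
[13,16] 24+32=56 d=1 * → r--
[13,15] 24+26=50 d=5 → l++

l=14, r=15, best |Δ|=1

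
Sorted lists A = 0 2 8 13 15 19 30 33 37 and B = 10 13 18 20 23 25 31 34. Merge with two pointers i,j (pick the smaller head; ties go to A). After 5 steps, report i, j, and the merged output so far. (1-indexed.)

[i=1,j=1] A[i]=0<=B[j]=10 take 0 → i++
[i=2,j=1] A[i]=2<=B[j]=10 take 2 → i++
[i=3,j=1] A[i]=8<=B[j]=10 take 8 → i++
[i=4,j=1] A[i]=13>B[j]=10 take 10 → j++
[i=4,j=2] A[i]=13<=B[j]=13 take 13 → i++

i=5, j=2, merged so far=[0, 2, 8, 10, 13]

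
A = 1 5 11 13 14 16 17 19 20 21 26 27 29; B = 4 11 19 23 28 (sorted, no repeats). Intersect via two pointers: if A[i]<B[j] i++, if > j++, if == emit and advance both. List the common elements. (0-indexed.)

intersection = [11, 19]

i=0 j=0: 1<4, i++
i=1 j=0: 5>4, j++
i=1 j=1: 5<11, i++
i=2 j=1: 11==11 emit, i++,j++
i=3 j=2: 13<19, i++
i=4 j=2: 14<19, i++
i=5 j=2: 16<19, i++
i=6 j=2: 17<19, i++
i=7 j=2: 19==19 emit, i++,j++
i=8 j=3: 20<23, i++
i=9 j=3: 21<23, i++
i=10 j=3: 26>23, j++
i=10 j=4: 26<28, i++
i=11 j=4: 27<28, i++
i=12 j=4: 29>28, j++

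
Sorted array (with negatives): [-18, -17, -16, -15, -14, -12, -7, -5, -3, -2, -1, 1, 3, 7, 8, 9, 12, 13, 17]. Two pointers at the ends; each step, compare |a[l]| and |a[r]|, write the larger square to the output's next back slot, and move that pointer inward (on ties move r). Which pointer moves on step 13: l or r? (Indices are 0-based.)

l=0 r=18: |-18|>|17| out[18]=324, l++
l=1 r=18: |-17|<=|17| out[17]=289, r--
l=1 r=17: |-17|>|13| out[16]=289, l++
l=2 r=17: |-16|>|13| out[15]=256, l++
l=3 r=17: |-15|>|13| out[14]=225, l++
l=4 r=17: |-14|>|13| out[13]=196, l++
l=5 r=17: |-12|<=|13| out[12]=169, r--
l=5 r=16: |-12|<=|12| out[11]=144, r--
l=5 r=15: |-12|>|9| out[10]=144, l++
l=6 r=15: |-7|<=|9| out[9]=81, r--
l=6 r=14: |-7|<=|8| out[8]=64, r--
l=6 r=13: |-7|<=|7| out[7]=49, r--
l=6 r=12: |-7|>|3| out[6]=49, l++

l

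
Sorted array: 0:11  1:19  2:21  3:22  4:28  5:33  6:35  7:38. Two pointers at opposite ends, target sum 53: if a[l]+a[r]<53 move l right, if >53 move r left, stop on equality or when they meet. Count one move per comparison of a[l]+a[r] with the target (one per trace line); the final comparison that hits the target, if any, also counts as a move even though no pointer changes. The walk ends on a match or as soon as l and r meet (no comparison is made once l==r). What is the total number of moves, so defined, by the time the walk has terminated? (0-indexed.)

l=0 r=7: 11+38=49 <53, l++
l=1 r=7: 19+38=57 >53, r--
l=1 r=6: 19+35=54 >53, r--
l=1 r=5: 19+33=52 <53, l++
l=2 r=5: 21+33=54 >53, r--
l=2 r=4: 21+28=49 <53, l++
l=3 r=4: 22+28=50 <53, l++

7 moves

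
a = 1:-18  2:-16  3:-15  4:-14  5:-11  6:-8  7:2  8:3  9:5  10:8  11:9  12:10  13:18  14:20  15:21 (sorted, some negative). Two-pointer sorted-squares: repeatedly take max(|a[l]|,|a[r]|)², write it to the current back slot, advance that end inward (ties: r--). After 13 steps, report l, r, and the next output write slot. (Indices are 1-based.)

[1,15] |-18|<=|21| out[15]=441 → r--
[1,14] |-18|<=|20| out[14]=400 → r--
[1,13] |-18|<=|18| out[13]=324 → r--
[1,12] |-18|>|10| out[12]=324 → l++
[2,12] |-16|>|10| out[11]=256 → l++
[3,12] |-15|>|10| out[10]=225 → l++
[4,12] |-14|>|10| out[9]=196 → l++
[5,12] |-11|>|10| out[8]=121 → l++
[6,12] |-8|<=|10| out[7]=100 → r--
[6,11] |-8|<=|9| out[6]=81 → r--
[6,10] |-8|<=|8| out[5]=64 → r--
[6,9] |-8|>|5| out[4]=64 → l++
[7,9] |2|<=|5| out[3]=25 → r--

l=7, r=8, next write slot=2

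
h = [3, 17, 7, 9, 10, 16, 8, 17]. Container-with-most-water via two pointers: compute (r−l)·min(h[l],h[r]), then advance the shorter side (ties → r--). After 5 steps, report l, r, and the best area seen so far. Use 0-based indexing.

l=1, r=3, best area=102

[0,7] min(3,17)*7=21 best=21 * → l++
[1,7] min(17,17)*6=102 best=102 * → r--
[1,6] min(17,8)*5=40 best=102 → r--
[1,5] min(17,16)*4=64 best=102 → r--
[1,4] min(17,10)*3=30 best=102 → r--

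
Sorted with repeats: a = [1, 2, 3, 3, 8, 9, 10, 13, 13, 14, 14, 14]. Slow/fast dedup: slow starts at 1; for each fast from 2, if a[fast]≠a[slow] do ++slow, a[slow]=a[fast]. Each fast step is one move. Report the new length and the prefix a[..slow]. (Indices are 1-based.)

length 8; prefix = [1, 2, 3, 8, 9, 10, 13, 14]

slow=1 fast=2: a[fast]=2≠a[slow]=1 write a[2]=2, slow++,fast++
slow=2 fast=3: a[fast]=3≠a[slow]=2 write a[3]=3, slow++,fast++
slow=3 fast=4: a[fast]=3=a[slow] dup, fast++
slow=3 fast=5: a[fast]=8≠a[slow]=3 write a[4]=8, slow++,fast++
slow=4 fast=6: a[fast]=9≠a[slow]=8 write a[5]=9, slow++,fast++
slow=5 fast=7: a[fast]=10≠a[slow]=9 write a[6]=10, slow++,fast++
slow=6 fast=8: a[fast]=13≠a[slow]=10 write a[7]=13, slow++,fast++
slow=7 fast=9: a[fast]=13=a[slow] dup, fast++
slow=7 fast=10: a[fast]=14≠a[slow]=13 write a[8]=14, slow++,fast++
slow=8 fast=11: a[fast]=14=a[slow] dup, fast++
slow=8 fast=12: a[fast]=14=a[slow] dup, fast++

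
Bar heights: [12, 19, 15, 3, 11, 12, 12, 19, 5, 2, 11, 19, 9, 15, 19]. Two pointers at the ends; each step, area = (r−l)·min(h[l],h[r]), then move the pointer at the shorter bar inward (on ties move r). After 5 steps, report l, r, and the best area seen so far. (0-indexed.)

l=1, r=10, best area=247

l=0 r=14: min(12,19)*14=168 best=168 *, l++
l=1 r=14: min(19,19)*13=247 best=247 *, r--
l=1 r=13: min(19,15)*12=180 best=247, r--
l=1 r=12: min(19,9)*11=99 best=247, r--
l=1 r=11: min(19,19)*10=190 best=247, r--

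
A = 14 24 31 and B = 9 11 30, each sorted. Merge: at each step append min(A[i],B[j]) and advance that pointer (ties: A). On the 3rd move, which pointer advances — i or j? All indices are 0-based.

i

i=0 j=0: A[i]=14>B[j]=9 take 9, j++
i=0 j=1: A[i]=14>B[j]=11 take 11, j++
i=0 j=2: A[i]=14<=B[j]=30 take 14, i++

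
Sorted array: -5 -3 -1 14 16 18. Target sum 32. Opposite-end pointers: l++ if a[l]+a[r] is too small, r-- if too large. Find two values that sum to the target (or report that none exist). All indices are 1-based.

(14, 18)

[1,6] -5+18=13 <32 → l++
[2,6] -3+18=15 <32 → l++
[3,6] -1+18=17 <32 → l++
[4,6] 14+18=32 → found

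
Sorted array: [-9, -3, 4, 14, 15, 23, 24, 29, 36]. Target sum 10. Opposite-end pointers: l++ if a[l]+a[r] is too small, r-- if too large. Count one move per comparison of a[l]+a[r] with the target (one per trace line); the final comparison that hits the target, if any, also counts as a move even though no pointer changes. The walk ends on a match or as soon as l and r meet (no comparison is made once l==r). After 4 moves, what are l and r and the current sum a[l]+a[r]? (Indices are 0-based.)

l=0, r=4, sum=6

[0,8] -9+36=27 >10 → r--
[0,7] -9+29=20 >10 → r--
[0,6] -9+24=15 >10 → r--
[0,5] -9+23=14 >10 → r--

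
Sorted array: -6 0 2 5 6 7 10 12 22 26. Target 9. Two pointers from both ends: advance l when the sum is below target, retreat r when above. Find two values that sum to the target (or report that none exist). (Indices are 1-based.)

l=1 r=10: -6+26=20 >9, r--
l=1 r=9: -6+22=16 >9, r--
l=1 r=8: -6+12=6 <9, l++
l=2 r=8: 0+12=12 >9, r--
l=2 r=7: 0+10=10 >9, r--
l=2 r=6: 0+7=7 <9, l++
l=3 r=6: 2+7=9, found

(2, 7)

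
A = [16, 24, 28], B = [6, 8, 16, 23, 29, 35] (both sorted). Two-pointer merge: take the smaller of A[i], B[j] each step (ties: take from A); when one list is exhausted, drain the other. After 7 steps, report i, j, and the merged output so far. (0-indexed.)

i=3, j=4, merged so far=[6, 8, 16, 16, 23, 24, 28]

i=0 j=0: A[i]=16>B[j]=6 take 6, j++
i=0 j=1: A[i]=16>B[j]=8 take 8, j++
i=0 j=2: A[i]=16<=B[j]=16 take 16, i++
i=1 j=2: A[i]=24>B[j]=16 take 16, j++
i=1 j=3: A[i]=24>B[j]=23 take 23, j++
i=1 j=4: A[i]=24<=B[j]=29 take 24, i++
i=2 j=4: A[i]=28<=B[j]=29 take 28, i++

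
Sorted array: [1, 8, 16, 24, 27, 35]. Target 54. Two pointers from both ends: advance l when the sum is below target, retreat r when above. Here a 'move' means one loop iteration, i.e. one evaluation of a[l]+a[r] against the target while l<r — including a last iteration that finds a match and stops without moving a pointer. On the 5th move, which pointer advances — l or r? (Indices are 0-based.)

l

[0,5] 1+35=36 <54 → l++
[1,5] 8+35=43 <54 → l++
[2,5] 16+35=51 <54 → l++
[3,5] 24+35=59 >54 → r--
[3,4] 24+27=51 <54 → l++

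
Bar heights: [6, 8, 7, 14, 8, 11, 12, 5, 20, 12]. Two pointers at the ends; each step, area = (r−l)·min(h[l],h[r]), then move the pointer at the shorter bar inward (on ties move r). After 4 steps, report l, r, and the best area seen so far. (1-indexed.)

l=4, r=9, best area=72

l=1 r=10: min(6,12)*9=54 best=54 *, l++
l=2 r=10: min(8,12)*8=64 best=64 *, l++
l=3 r=10: min(7,12)*7=49 best=64, l++
l=4 r=10: min(14,12)*6=72 best=72 *, r--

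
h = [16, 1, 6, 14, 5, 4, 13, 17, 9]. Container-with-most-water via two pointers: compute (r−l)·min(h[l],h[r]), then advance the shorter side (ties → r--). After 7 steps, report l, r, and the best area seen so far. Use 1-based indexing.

l=7, r=8, best area=112

l=1 r=9: min(16,9)*8=72 best=72 *, r--
l=1 r=8: min(16,17)*7=112 best=112 *, l++
l=2 r=8: min(1,17)*6=6 best=112, l++
l=3 r=8: min(6,17)*5=30 best=112, l++
l=4 r=8: min(14,17)*4=56 best=112, l++
l=5 r=8: min(5,17)*3=15 best=112, l++
l=6 r=8: min(4,17)*2=8 best=112, l++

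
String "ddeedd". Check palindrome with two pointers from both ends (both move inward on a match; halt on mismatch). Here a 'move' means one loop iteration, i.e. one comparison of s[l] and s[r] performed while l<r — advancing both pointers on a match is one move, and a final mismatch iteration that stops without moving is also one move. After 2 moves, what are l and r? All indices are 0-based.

l=0 r=5: 'd'=='d', l++,r--
l=1 r=4: 'd'=='d', l++,r--

l=2, r=3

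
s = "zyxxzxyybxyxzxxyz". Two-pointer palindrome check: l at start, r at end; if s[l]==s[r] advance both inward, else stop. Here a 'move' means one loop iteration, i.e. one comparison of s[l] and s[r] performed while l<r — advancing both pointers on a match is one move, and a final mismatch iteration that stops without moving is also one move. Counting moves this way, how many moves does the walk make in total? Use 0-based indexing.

l=0 r=16: 'z'=='z', l++,r--
l=1 r=15: 'y'=='y', l++,r--
l=2 r=14: 'x'=='x', l++,r--
l=3 r=13: 'x'=='x', l++,r--
l=4 r=12: 'z'=='z', l++,r--
l=5 r=11: 'x'=='x', l++,r--
l=6 r=10: 'y'=='y', l++,r--
l=7 r=9: 'y'!='x', stop

8 moves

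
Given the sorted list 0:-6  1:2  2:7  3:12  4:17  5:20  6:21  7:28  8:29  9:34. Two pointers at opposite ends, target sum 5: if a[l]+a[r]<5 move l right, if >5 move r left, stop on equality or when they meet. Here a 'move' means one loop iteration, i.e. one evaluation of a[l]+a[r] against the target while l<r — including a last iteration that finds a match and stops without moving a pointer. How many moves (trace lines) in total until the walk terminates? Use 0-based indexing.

l=0 r=9: -6+34=28 >5, r--
l=0 r=8: -6+29=23 >5, r--
l=0 r=7: -6+28=22 >5, r--
l=0 r=6: -6+21=15 >5, r--
l=0 r=5: -6+20=14 >5, r--
l=0 r=4: -6+17=11 >5, r--
l=0 r=3: -6+12=6 >5, r--
l=0 r=2: -6+7=1 <5, l++
l=1 r=2: 2+7=9 >5, r--

9 moves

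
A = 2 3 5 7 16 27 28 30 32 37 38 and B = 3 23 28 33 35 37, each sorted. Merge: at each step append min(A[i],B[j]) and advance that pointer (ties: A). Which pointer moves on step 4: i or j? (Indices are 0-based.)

i

[i=0,j=0] A[i]=2<=B[j]=3 take 2 → i++
[i=1,j=0] A[i]=3<=B[j]=3 take 3 → i++
[i=2,j=0] A[i]=5>B[j]=3 take 3 → j++
[i=2,j=1] A[i]=5<=B[j]=23 take 5 → i++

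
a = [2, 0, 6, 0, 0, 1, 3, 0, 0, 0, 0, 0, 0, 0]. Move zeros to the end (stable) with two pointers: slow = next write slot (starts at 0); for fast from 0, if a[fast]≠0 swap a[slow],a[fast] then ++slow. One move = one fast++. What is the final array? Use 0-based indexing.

[2, 6, 1, 3, 0, 0, 0, 0, 0, 0, 0, 0, 0, 0]

slow=0 fast=0: a[fast]=2≠0 swap→a[0]=2, slow++,fast++
slow=1 fast=1: a[fast]=0, fast++
slow=1 fast=2: a[fast]=6≠0 swap→a[1]=6, slow++,fast++
slow=2 fast=3: a[fast]=0, fast++
slow=2 fast=4: a[fast]=0, fast++
slow=2 fast=5: a[fast]=1≠0 swap→a[2]=1, slow++,fast++
slow=3 fast=6: a[fast]=3≠0 swap→a[3]=3, slow++,fast++
slow=4 fast=7: a[fast]=0, fast++
slow=4 fast=8: a[fast]=0, fast++
slow=4 fast=9: a[fast]=0, fast++
slow=4 fast=10: a[fast]=0, fast++
slow=4 fast=11: a[fast]=0, fast++
slow=4 fast=12: a[fast]=0, fast++
slow=4 fast=13: a[fast]=0, fast++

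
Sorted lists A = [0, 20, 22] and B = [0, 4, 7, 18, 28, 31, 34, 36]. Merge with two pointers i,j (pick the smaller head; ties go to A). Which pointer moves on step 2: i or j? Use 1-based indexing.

j

[i=1,j=1] A[i]=0<=B[j]=0 take 0 → i++
[i=2,j=1] A[i]=20>B[j]=0 take 0 → j++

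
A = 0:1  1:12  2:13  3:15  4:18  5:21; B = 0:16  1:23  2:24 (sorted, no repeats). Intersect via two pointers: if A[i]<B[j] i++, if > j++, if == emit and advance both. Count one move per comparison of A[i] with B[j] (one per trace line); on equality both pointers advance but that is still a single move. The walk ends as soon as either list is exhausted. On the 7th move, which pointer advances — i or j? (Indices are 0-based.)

i

i=0 j=0: 1<16, i++
i=1 j=0: 12<16, i++
i=2 j=0: 13<16, i++
i=3 j=0: 15<16, i++
i=4 j=0: 18>16, j++
i=4 j=1: 18<23, i++
i=5 j=1: 21<23, i++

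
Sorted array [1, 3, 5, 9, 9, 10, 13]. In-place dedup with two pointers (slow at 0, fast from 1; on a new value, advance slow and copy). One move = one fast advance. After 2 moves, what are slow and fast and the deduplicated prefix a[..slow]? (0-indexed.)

slow=2, fast=3, prefix=[1, 3, 5]

slow=0 fast=1: a[fast]=3≠a[slow]=1 write a[1]=3, slow++,fast++
slow=1 fast=2: a[fast]=5≠a[slow]=3 write a[2]=5, slow++,fast++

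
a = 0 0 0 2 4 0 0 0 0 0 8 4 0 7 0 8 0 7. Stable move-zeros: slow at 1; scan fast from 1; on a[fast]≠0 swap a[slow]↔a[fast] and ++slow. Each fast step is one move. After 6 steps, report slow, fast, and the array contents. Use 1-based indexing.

slow=1 fast=1: a[fast]=0, fast++
slow=1 fast=2: a[fast]=0, fast++
slow=1 fast=3: a[fast]=0, fast++
slow=1 fast=4: a[fast]=2≠0 swap→a[1]=2, slow++,fast++
slow=2 fast=5: a[fast]=4≠0 swap→a[2]=4, slow++,fast++
slow=3 fast=6: a[fast]=0, fast++

slow=3, fast=7, a=[2, 4, 0, 0, 0, 0, 0, 0, 0, 0, 8, 4, 0, 7, 0, 8, 0, 7]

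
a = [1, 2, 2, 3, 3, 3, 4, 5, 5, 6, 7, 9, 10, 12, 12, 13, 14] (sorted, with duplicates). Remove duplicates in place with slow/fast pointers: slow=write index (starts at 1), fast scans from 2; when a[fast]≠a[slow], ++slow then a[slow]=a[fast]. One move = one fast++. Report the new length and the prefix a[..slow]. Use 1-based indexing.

length 12; prefix = [1, 2, 3, 4, 5, 6, 7, 9, 10, 12, 13, 14]

slow=1 fast=2: a[fast]=2≠a[slow]=1 write a[2]=2, slow++,fast++
slow=2 fast=3: a[fast]=2=a[slow] dup, fast++
slow=2 fast=4: a[fast]=3≠a[slow]=2 write a[3]=3, slow++,fast++
slow=3 fast=5: a[fast]=3=a[slow] dup, fast++
slow=3 fast=6: a[fast]=3=a[slow] dup, fast++
slow=3 fast=7: a[fast]=4≠a[slow]=3 write a[4]=4, slow++,fast++
slow=4 fast=8: a[fast]=5≠a[slow]=4 write a[5]=5, slow++,fast++
slow=5 fast=9: a[fast]=5=a[slow] dup, fast++
slow=5 fast=10: a[fast]=6≠a[slow]=5 write a[6]=6, slow++,fast++
slow=6 fast=11: a[fast]=7≠a[slow]=6 write a[7]=7, slow++,fast++
slow=7 fast=12: a[fast]=9≠a[slow]=7 write a[8]=9, slow++,fast++
slow=8 fast=13: a[fast]=10≠a[slow]=9 write a[9]=10, slow++,fast++
slow=9 fast=14: a[fast]=12≠a[slow]=10 write a[10]=12, slow++,fast++
slow=10 fast=15: a[fast]=12=a[slow] dup, fast++
slow=10 fast=16: a[fast]=13≠a[slow]=12 write a[11]=13, slow++,fast++
slow=11 fast=17: a[fast]=14≠a[slow]=13 write a[12]=14, slow++,fast++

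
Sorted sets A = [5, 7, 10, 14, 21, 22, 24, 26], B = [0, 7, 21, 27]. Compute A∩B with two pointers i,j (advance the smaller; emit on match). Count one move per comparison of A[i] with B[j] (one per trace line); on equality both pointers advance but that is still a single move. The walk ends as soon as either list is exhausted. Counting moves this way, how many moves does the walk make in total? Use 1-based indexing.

[i=1,j=1] 5>0 → j++
[i=1,j=2] 5<7 → i++
[i=2,j=2] 7==7 emit → i++,j++
[i=3,j=3] 10<21 → i++
[i=4,j=3] 14<21 → i++
[i=5,j=3] 21==21 emit → i++,j++
[i=6,j=4] 22<27 → i++
[i=7,j=4] 24<27 → i++
[i=8,j=4] 26<27 → i++

9 moves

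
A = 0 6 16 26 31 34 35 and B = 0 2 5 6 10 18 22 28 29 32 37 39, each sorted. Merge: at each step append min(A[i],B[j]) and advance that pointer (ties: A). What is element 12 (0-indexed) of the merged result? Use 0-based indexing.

merged[12] = 29

[i=0,j=0] A[i]=0<=B[j]=0 take 0 → i++
[i=1,j=0] A[i]=6>B[j]=0 take 0 → j++
[i=1,j=1] A[i]=6>B[j]=2 take 2 → j++
[i=1,j=2] A[i]=6>B[j]=5 take 5 → j++
[i=1,j=3] A[i]=6<=B[j]=6 take 6 → i++
[i=2,j=3] A[i]=16>B[j]=6 take 6 → j++
[i=2,j=4] A[i]=16>B[j]=10 take 10 → j++
[i=2,j=5] A[i]=16<=B[j]=18 take 16 → i++
[i=3,j=5] A[i]=26>B[j]=18 take 18 → j++
[i=3,j=6] A[i]=26>B[j]=22 take 22 → j++
[i=3,j=7] A[i]=26<=B[j]=28 take 26 → i++
[i=4,j=7] A[i]=31>B[j]=28 take 28 → j++
[i=4,j=8] A[i]=31>B[j]=29 take 29 → j++
[i=4,j=9] A[i]=31<=B[j]=32 take 31 → i++
[i=5,j=9] A[i]=34>B[j]=32 take 32 → j++
[i=5,j=10] A[i]=34<=B[j]=37 take 34 → i++
[i=6,j=10] A[i]=35<=B[j]=37 take 35 → i++
[i=7,j=10] A done, take B[j]=37 → j++
[i=7,j=11] A done, take B[j]=39 → j++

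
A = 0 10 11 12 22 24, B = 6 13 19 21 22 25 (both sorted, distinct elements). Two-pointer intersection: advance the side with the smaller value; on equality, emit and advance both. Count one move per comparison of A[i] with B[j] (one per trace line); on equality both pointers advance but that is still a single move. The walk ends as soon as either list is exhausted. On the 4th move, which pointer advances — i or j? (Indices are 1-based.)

i

[i=1,j=1] 0<6 → i++
[i=2,j=1] 10>6 → j++
[i=2,j=2] 10<13 → i++
[i=3,j=2] 11<13 → i++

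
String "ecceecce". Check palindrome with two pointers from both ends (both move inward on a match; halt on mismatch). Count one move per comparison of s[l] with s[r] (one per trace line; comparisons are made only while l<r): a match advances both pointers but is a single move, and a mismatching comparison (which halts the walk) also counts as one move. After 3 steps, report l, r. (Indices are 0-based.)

l=3, r=4

[0,7] 'e'=='e' → l++,r--
[1,6] 'c'=='c' → l++,r--
[2,5] 'c'=='c' → l++,r--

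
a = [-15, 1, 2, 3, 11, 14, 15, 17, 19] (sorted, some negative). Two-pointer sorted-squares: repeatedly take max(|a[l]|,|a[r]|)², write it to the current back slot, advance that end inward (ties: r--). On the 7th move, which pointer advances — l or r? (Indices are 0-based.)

l=0 r=8: |-15|<=|19| out[8]=361, r--
l=0 r=7: |-15|<=|17| out[7]=289, r--
l=0 r=6: |-15|<=|15| out[6]=225, r--
l=0 r=5: |-15|>|14| out[5]=225, l++
l=1 r=5: |1|<=|14| out[4]=196, r--
l=1 r=4: |1|<=|11| out[3]=121, r--
l=1 r=3: |1|<=|3| out[2]=9, r--

r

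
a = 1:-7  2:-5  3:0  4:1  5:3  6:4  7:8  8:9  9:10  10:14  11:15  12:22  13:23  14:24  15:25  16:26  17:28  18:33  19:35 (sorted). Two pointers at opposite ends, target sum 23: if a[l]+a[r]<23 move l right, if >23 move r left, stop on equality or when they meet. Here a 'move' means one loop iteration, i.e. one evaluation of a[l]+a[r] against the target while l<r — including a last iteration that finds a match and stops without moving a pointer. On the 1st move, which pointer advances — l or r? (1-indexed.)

r

[1,19] -7+35=28 >23 → r--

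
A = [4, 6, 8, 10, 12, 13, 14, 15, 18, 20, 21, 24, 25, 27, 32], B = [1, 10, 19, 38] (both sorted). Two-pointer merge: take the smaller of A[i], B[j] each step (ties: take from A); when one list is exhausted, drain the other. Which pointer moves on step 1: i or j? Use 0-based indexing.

i=0 j=0: A[i]=4>B[j]=1 take 1, j++

j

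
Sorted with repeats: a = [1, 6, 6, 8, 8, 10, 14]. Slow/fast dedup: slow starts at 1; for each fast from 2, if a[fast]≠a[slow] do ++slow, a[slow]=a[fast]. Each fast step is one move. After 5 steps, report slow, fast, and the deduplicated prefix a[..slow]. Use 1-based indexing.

slow=4, fast=7, prefix=[1, 6, 8, 10]

(s=1,f=2) a[fast]=6≠a[slow]=1 write a[2]=6 → slow++,fast++
(s=2,f=3) a[fast]=6=a[slow] dup → fast++
(s=2,f=4) a[fast]=8≠a[slow]=6 write a[3]=8 → slow++,fast++
(s=3,f=5) a[fast]=8=a[slow] dup → fast++
(s=3,f=6) a[fast]=10≠a[slow]=8 write a[4]=10 → slow++,fast++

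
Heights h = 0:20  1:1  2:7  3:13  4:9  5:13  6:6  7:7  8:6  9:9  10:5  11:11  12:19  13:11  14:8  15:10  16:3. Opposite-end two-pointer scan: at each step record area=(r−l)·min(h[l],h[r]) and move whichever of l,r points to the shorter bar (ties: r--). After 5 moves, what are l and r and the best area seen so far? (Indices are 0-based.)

l=0, r=11, best area=228

l=0 r=16: min(20,3)*16=48 best=48 *, r--
l=0 r=15: min(20,10)*15=150 best=150 *, r--
l=0 r=14: min(20,8)*14=112 best=150, r--
l=0 r=13: min(20,11)*13=143 best=150, r--
l=0 r=12: min(20,19)*12=228 best=228 *, r--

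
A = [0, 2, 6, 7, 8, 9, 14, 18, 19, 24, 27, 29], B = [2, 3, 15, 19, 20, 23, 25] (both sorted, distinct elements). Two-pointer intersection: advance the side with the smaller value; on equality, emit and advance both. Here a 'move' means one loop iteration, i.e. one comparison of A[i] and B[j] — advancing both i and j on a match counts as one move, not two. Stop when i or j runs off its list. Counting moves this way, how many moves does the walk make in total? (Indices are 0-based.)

15 moves

[i=0,j=0] 0<2 → i++
[i=1,j=0] 2==2 emit → i++,j++
[i=2,j=1] 6>3 → j++
[i=2,j=2] 6<15 → i++
[i=3,j=2] 7<15 → i++
[i=4,j=2] 8<15 → i++
[i=5,j=2] 9<15 → i++
[i=6,j=2] 14<15 → i++
[i=7,j=2] 18>15 → j++
[i=7,j=3] 18<19 → i++
[i=8,j=3] 19==19 emit → i++,j++
[i=9,j=4] 24>20 → j++
[i=9,j=5] 24>23 → j++
[i=9,j=6] 24<25 → i++
[i=10,j=6] 27>25 → j++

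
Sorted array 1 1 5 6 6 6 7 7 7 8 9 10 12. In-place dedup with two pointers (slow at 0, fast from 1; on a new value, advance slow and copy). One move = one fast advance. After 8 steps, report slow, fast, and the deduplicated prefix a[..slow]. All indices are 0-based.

slow=3, fast=9, prefix=[1, 5, 6, 7]

(s=0,f=1) a[fast]=1=a[slow] dup → fast++
(s=0,f=2) a[fast]=5≠a[slow]=1 write a[1]=5 → slow++,fast++
(s=1,f=3) a[fast]=6≠a[slow]=5 write a[2]=6 → slow++,fast++
(s=2,f=4) a[fast]=6=a[slow] dup → fast++
(s=2,f=5) a[fast]=6=a[slow] dup → fast++
(s=2,f=6) a[fast]=7≠a[slow]=6 write a[3]=7 → slow++,fast++
(s=3,f=7) a[fast]=7=a[slow] dup → fast++
(s=3,f=8) a[fast]=7=a[slow] dup → fast++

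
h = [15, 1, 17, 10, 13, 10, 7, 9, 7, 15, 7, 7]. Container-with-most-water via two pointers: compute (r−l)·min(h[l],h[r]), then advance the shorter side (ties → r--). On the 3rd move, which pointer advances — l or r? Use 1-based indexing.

[1,12] min(15,7)*11=77 best=77 * → r--
[1,11] min(15,7)*10=70 best=77 → r--
[1,10] min(15,15)*9=135 best=135 * → r--

r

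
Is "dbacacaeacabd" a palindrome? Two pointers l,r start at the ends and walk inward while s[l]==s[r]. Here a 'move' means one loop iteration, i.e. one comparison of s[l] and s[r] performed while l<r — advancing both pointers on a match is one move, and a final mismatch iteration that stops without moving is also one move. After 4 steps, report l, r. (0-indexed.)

l=0 r=12: 'd'=='d', l++,r--
l=1 r=11: 'b'=='b', l++,r--
l=2 r=10: 'a'=='a', l++,r--
l=3 r=9: 'c'=='c', l++,r--

l=4, r=8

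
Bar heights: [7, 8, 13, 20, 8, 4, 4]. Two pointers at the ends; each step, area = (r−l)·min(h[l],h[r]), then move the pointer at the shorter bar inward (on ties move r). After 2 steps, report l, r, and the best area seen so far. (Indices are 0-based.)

l=0, r=4, best area=24

l=0 r=6: min(7,4)*6=24 best=24 *, r--
l=0 r=5: min(7,4)*5=20 best=24, r--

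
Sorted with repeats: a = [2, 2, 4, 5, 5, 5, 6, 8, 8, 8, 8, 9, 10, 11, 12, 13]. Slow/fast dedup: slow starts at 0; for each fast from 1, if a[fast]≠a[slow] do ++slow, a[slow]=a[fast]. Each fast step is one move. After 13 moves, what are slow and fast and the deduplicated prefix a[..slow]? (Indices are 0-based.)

slow=7, fast=14, prefix=[2, 4, 5, 6, 8, 9, 10, 11]

(s=0,f=1) a[fast]=2=a[slow] dup → fast++
(s=0,f=2) a[fast]=4≠a[slow]=2 write a[1]=4 → slow++,fast++
(s=1,f=3) a[fast]=5≠a[slow]=4 write a[2]=5 → slow++,fast++
(s=2,f=4) a[fast]=5=a[slow] dup → fast++
(s=2,f=5) a[fast]=5=a[slow] dup → fast++
(s=2,f=6) a[fast]=6≠a[slow]=5 write a[3]=6 → slow++,fast++
(s=3,f=7) a[fast]=8≠a[slow]=6 write a[4]=8 → slow++,fast++
(s=4,f=8) a[fast]=8=a[slow] dup → fast++
(s=4,f=9) a[fast]=8=a[slow] dup → fast++
(s=4,f=10) a[fast]=8=a[slow] dup → fast++
(s=4,f=11) a[fast]=9≠a[slow]=8 write a[5]=9 → slow++,fast++
(s=5,f=12) a[fast]=10≠a[slow]=9 write a[6]=10 → slow++,fast++
(s=6,f=13) a[fast]=11≠a[slow]=10 write a[7]=11 → slow++,fast++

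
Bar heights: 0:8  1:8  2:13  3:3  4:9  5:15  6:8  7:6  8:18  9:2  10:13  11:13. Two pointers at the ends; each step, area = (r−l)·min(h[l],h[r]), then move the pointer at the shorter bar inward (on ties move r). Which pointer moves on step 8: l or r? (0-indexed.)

l

[0,11] min(8,13)*11=88 best=88 * → l++
[1,11] min(8,13)*10=80 best=88 → l++
[2,11] min(13,13)*9=117 best=117 * → r--
[2,10] min(13,13)*8=104 best=117 → r--
[2,9] min(13,2)*7=14 best=117 → r--
[2,8] min(13,18)*6=78 best=117 → l++
[3,8] min(3,18)*5=15 best=117 → l++
[4,8] min(9,18)*4=36 best=117 → l++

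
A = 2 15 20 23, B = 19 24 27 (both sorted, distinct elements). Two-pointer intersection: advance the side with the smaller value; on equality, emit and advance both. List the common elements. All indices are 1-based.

i=1 j=1: 2<19, i++
i=2 j=1: 15<19, i++
i=3 j=1: 20>19, j++
i=3 j=2: 20<24, i++
i=4 j=2: 23<24, i++

intersection = []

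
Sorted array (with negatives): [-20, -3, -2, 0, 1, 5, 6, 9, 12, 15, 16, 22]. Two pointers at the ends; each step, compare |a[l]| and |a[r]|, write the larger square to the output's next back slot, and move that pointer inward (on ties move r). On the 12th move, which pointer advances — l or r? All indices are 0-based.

r

[0,11] |-20|<=|22| out[11]=484 → r--
[0,10] |-20|>|16| out[10]=400 → l++
[1,10] |-3|<=|16| out[9]=256 → r--
[1,9] |-3|<=|15| out[8]=225 → r--
[1,8] |-3|<=|12| out[7]=144 → r--
[1,7] |-3|<=|9| out[6]=81 → r--
[1,6] |-3|<=|6| out[5]=36 → r--
[1,5] |-3|<=|5| out[4]=25 → r--
[1,4] |-3|>|1| out[3]=9 → l++
[2,4] |-2|>|1| out[2]=4 → l++
[3,4] |0|<=|1| out[1]=1 → r--
[3,3] |0|<=|0| out[0]=0 → r--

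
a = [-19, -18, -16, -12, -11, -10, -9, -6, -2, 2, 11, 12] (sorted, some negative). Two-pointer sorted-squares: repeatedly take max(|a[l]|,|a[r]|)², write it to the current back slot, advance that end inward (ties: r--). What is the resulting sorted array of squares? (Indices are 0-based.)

[4, 4, 36, 81, 100, 121, 121, 144, 144, 256, 324, 361]

[0,11] |-19|>|12| out[11]=361 → l++
[1,11] |-18|>|12| out[10]=324 → l++
[2,11] |-16|>|12| out[9]=256 → l++
[3,11] |-12|<=|12| out[8]=144 → r--
[3,10] |-12|>|11| out[7]=144 → l++
[4,10] |-11|<=|11| out[6]=121 → r--
[4,9] |-11|>|2| out[5]=121 → l++
[5,9] |-10|>|2| out[4]=100 → l++
[6,9] |-9|>|2| out[3]=81 → l++
[7,9] |-6|>|2| out[2]=36 → l++
[8,9] |-2|<=|2| out[1]=4 → r--
[8,8] |-2|<=|-2| out[0]=4 → r--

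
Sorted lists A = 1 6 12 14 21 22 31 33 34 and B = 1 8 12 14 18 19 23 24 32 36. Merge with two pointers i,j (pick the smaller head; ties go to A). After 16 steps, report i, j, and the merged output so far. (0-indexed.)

i=7, j=9, merged so far=[1, 1, 6, 8, 12, 12, 14, 14, 18, 19, 21, 22, 23, 24, 31, 32]

[i=0,j=0] A[i]=1<=B[j]=1 take 1 → i++
[i=1,j=0] A[i]=6>B[j]=1 take 1 → j++
[i=1,j=1] A[i]=6<=B[j]=8 take 6 → i++
[i=2,j=1] A[i]=12>B[j]=8 take 8 → j++
[i=2,j=2] A[i]=12<=B[j]=12 take 12 → i++
[i=3,j=2] A[i]=14>B[j]=12 take 12 → j++
[i=3,j=3] A[i]=14<=B[j]=14 take 14 → i++
[i=4,j=3] A[i]=21>B[j]=14 take 14 → j++
[i=4,j=4] A[i]=21>B[j]=18 take 18 → j++
[i=4,j=5] A[i]=21>B[j]=19 take 19 → j++
[i=4,j=6] A[i]=21<=B[j]=23 take 21 → i++
[i=5,j=6] A[i]=22<=B[j]=23 take 22 → i++
[i=6,j=6] A[i]=31>B[j]=23 take 23 → j++
[i=6,j=7] A[i]=31>B[j]=24 take 24 → j++
[i=6,j=8] A[i]=31<=B[j]=32 take 31 → i++
[i=7,j=8] A[i]=33>B[j]=32 take 32 → j++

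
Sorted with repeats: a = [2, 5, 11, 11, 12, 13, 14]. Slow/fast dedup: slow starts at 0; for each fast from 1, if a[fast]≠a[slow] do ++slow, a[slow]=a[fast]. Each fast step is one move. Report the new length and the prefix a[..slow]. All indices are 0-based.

length 6; prefix = [2, 5, 11, 12, 13, 14]

(s=0,f=1) a[fast]=5≠a[slow]=2 write a[1]=5 → slow++,fast++
(s=1,f=2) a[fast]=11≠a[slow]=5 write a[2]=11 → slow++,fast++
(s=2,f=3) a[fast]=11=a[slow] dup → fast++
(s=2,f=4) a[fast]=12≠a[slow]=11 write a[3]=12 → slow++,fast++
(s=3,f=5) a[fast]=13≠a[slow]=12 write a[4]=13 → slow++,fast++
(s=4,f=6) a[fast]=14≠a[slow]=13 write a[5]=14 → slow++,fast++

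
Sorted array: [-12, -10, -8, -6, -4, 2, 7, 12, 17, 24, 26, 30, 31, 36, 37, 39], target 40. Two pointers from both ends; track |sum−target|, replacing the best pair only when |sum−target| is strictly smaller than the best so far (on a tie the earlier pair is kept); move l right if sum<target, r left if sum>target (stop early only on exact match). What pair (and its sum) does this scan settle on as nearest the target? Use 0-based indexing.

pair (2, 39) with sum 41 (|Δ|=1)

[0,15] -12+39=27 d=13 * → l++
[1,15] -10+39=29 d=11 * → l++
[2,15] -8+39=31 d=9 * → l++
[3,15] -6+39=33 d=7 * → l++
[4,15] -4+39=35 d=5 * → l++
[5,15] 2+39=41 d=1 * → r--
[5,14] 2+37=39 d=1 → l++
[6,14] 7+37=44 d=4 → r--
[6,13] 7+36=43 d=3 → r--
[6,12] 7+31=38 d=2 → l++
[7,12] 12+31=43 d=3 → r--
[7,11] 12+30=42 d=2 → r--
[7,10] 12+26=38 d=2 → l++
[8,10] 17+26=43 d=3 → r--
[8,9] 17+24=41 d=1 → r--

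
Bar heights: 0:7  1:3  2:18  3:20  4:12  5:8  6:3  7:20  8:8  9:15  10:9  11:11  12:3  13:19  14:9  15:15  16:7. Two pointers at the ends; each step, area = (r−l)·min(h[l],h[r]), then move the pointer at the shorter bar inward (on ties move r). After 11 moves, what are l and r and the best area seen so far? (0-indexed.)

l=3, r=8, best area=198

[0,16] min(7,7)*16=112 best=112 * → r--
[0,15] min(7,15)*15=105 best=112 → l++
[1,15] min(3,15)*14=42 best=112 → l++
[2,15] min(18,15)*13=195 best=195 * → r--
[2,14] min(18,9)*12=108 best=195 → r--
[2,13] min(18,19)*11=198 best=198 * → l++
[3,13] min(20,19)*10=190 best=198 → r--
[3,12] min(20,3)*9=27 best=198 → r--
[3,11] min(20,11)*8=88 best=198 → r--
[3,10] min(20,9)*7=63 best=198 → r--
[3,9] min(20,15)*6=90 best=198 → r--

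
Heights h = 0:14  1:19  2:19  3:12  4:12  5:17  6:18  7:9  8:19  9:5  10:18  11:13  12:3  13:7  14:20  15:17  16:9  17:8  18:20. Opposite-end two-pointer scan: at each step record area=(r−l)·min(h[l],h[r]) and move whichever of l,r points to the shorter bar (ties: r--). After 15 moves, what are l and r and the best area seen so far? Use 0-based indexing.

l=14, r=17, best area=323

l=0 r=18: min(14,20)*18=252 best=252 *, l++
l=1 r=18: min(19,20)*17=323 best=323 *, l++
l=2 r=18: min(19,20)*16=304 best=323, l++
l=3 r=18: min(12,20)*15=180 best=323, l++
l=4 r=18: min(12,20)*14=168 best=323, l++
l=5 r=18: min(17,20)*13=221 best=323, l++
l=6 r=18: min(18,20)*12=216 best=323, l++
l=7 r=18: min(9,20)*11=99 best=323, l++
l=8 r=18: min(19,20)*10=190 best=323, l++
l=9 r=18: min(5,20)*9=45 best=323, l++
l=10 r=18: min(18,20)*8=144 best=323, l++
l=11 r=18: min(13,20)*7=91 best=323, l++
l=12 r=18: min(3,20)*6=18 best=323, l++
l=13 r=18: min(7,20)*5=35 best=323, l++
l=14 r=18: min(20,20)*4=80 best=323, r--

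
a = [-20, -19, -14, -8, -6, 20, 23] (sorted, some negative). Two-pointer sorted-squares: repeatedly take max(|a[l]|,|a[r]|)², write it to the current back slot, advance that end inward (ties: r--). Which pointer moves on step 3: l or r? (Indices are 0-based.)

l=0 r=6: |-20|<=|23| out[6]=529, r--
l=0 r=5: |-20|<=|20| out[5]=400, r--
l=0 r=4: |-20|>|-6| out[4]=400, l++

l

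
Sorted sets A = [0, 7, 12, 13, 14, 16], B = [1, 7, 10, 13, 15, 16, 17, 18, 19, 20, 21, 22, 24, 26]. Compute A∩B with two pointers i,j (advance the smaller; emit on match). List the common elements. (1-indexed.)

i=1 j=1: 0<1, i++
i=2 j=1: 7>1, j++
i=2 j=2: 7==7 emit, i++,j++
i=3 j=3: 12>10, j++
i=3 j=4: 12<13, i++
i=4 j=4: 13==13 emit, i++,j++
i=5 j=5: 14<15, i++
i=6 j=5: 16>15, j++
i=6 j=6: 16==16 emit, i++,j++

intersection = [7, 13, 16]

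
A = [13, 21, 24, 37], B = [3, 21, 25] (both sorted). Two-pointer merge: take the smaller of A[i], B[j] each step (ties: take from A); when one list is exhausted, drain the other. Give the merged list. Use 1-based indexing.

[3, 13, 21, 21, 24, 25, 37]

i=1 j=1: A[i]=13>B[j]=3 take 3, j++
i=1 j=2: A[i]=13<=B[j]=21 take 13, i++
i=2 j=2: A[i]=21<=B[j]=21 take 21, i++
i=3 j=2: A[i]=24>B[j]=21 take 21, j++
i=3 j=3: A[i]=24<=B[j]=25 take 24, i++
i=4 j=3: A[i]=37>B[j]=25 take 25, j++
i=4 j=4: B done, take A[i]=37, i++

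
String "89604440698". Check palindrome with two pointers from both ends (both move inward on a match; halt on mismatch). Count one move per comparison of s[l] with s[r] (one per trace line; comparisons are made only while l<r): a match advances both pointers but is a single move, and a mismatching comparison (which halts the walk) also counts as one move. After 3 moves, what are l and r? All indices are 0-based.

l=3, r=7

l=0 r=10: '8'=='8', l++,r--
l=1 r=9: '9'=='9', l++,r--
l=2 r=8: '6'=='6', l++,r--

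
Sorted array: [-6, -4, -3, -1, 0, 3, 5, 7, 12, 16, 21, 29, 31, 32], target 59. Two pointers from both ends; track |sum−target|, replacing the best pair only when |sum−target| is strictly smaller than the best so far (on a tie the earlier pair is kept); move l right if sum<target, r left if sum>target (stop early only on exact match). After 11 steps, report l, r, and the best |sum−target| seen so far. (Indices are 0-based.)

l=11, r=13, best |Δ|=6

[0,13] -6+32=26 d=33 * → l++
[1,13] -4+32=28 d=31 * → l++
[2,13] -3+32=29 d=30 * → l++
[3,13] -1+32=31 d=28 * → l++
[4,13] 0+32=32 d=27 * → l++
[5,13] 3+32=35 d=24 * → l++
[6,13] 5+32=37 d=22 * → l++
[7,13] 7+32=39 d=20 * → l++
[8,13] 12+32=44 d=15 * → l++
[9,13] 16+32=48 d=11 * → l++
[10,13] 21+32=53 d=6 * → l++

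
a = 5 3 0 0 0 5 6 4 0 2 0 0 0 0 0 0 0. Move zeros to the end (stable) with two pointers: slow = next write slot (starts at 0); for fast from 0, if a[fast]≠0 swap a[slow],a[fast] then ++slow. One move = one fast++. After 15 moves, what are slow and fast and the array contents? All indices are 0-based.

slow=6, fast=15, a=[5, 3, 5, 6, 4, 2, 0, 0, 0, 0, 0, 0, 0, 0, 0, 0, 0]

slow=0 fast=0: a[fast]=5≠0 swap→a[0]=5, slow++,fast++
slow=1 fast=1: a[fast]=3≠0 swap→a[1]=3, slow++,fast++
slow=2 fast=2: a[fast]=0, fast++
slow=2 fast=3: a[fast]=0, fast++
slow=2 fast=4: a[fast]=0, fast++
slow=2 fast=5: a[fast]=5≠0 swap→a[2]=5, slow++,fast++
slow=3 fast=6: a[fast]=6≠0 swap→a[3]=6, slow++,fast++
slow=4 fast=7: a[fast]=4≠0 swap→a[4]=4, slow++,fast++
slow=5 fast=8: a[fast]=0, fast++
slow=5 fast=9: a[fast]=2≠0 swap→a[5]=2, slow++,fast++
slow=6 fast=10: a[fast]=0, fast++
slow=6 fast=11: a[fast]=0, fast++
slow=6 fast=12: a[fast]=0, fast++
slow=6 fast=13: a[fast]=0, fast++
slow=6 fast=14: a[fast]=0, fast++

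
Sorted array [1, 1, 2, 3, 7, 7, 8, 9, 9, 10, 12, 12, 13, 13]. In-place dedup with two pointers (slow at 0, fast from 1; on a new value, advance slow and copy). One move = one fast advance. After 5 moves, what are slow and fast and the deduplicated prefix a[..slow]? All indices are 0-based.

slow=0 fast=1: a[fast]=1=a[slow] dup, fast++
slow=0 fast=2: a[fast]=2≠a[slow]=1 write a[1]=2, slow++,fast++
slow=1 fast=3: a[fast]=3≠a[slow]=2 write a[2]=3, slow++,fast++
slow=2 fast=4: a[fast]=7≠a[slow]=3 write a[3]=7, slow++,fast++
slow=3 fast=5: a[fast]=7=a[slow] dup, fast++

slow=3, fast=6, prefix=[1, 2, 3, 7]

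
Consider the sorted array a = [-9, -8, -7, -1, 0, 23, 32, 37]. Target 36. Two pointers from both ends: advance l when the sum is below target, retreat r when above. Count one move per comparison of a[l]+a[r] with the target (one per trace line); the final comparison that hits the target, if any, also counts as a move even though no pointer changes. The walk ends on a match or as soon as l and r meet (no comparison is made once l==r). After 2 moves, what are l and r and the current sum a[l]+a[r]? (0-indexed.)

l=0 r=7: -9+37=28 <36, l++
l=1 r=7: -8+37=29 <36, l++

l=2, r=7, sum=30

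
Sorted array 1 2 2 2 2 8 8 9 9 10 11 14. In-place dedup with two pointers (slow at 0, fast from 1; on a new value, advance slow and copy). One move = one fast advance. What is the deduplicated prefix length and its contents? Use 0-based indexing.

(s=0,f=1) a[fast]=2≠a[slow]=1 write a[1]=2 → slow++,fast++
(s=1,f=2) a[fast]=2=a[slow] dup → fast++
(s=1,f=3) a[fast]=2=a[slow] dup → fast++
(s=1,f=4) a[fast]=2=a[slow] dup → fast++
(s=1,f=5) a[fast]=8≠a[slow]=2 write a[2]=8 → slow++,fast++
(s=2,f=6) a[fast]=8=a[slow] dup → fast++
(s=2,f=7) a[fast]=9≠a[slow]=8 write a[3]=9 → slow++,fast++
(s=3,f=8) a[fast]=9=a[slow] dup → fast++
(s=3,f=9) a[fast]=10≠a[slow]=9 write a[4]=10 → slow++,fast++
(s=4,f=10) a[fast]=11≠a[slow]=10 write a[5]=11 → slow++,fast++
(s=5,f=11) a[fast]=14≠a[slow]=11 write a[6]=14 → slow++,fast++

length 7; prefix = [1, 2, 8, 9, 10, 11, 14]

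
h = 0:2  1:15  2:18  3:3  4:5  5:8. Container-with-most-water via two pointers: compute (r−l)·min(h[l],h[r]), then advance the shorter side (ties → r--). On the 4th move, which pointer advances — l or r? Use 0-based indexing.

[0,5] min(2,8)*5=10 best=10 * → l++
[1,5] min(15,8)*4=32 best=32 * → r--
[1,4] min(15,5)*3=15 best=32 → r--
[1,3] min(15,3)*2=6 best=32 → r--

r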